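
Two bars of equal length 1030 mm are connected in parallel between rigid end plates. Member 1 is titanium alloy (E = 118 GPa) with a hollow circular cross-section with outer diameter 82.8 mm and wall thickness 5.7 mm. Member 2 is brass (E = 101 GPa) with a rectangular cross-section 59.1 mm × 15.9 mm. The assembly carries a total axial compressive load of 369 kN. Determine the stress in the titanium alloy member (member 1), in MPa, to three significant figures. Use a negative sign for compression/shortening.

A_1 = 1381 mm².
A_2 = 939.7 mm².
Equal strain + equilibrium ⇒ each member carries load in proportion to AE: A₁E₁ = 162900000 N, A₂E₂ = 94910000 N, ΣAE = 257800000 N.
σ₁ = P·E₁/ΣAE = -369000·118000/257800000 = -168.9 MPa.

-169 MPa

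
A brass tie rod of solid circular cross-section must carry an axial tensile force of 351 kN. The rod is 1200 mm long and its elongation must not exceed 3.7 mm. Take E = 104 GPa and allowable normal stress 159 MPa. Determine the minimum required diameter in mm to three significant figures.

53.0 mm

Required area A ≥ P/σ_allow = 351000/159 = 2208 mm².
For a solid circular section, d ≥ √(4A/π) = 53.02 mm.
Elongation limit: A ≥ PL/(Eδ_allow) = 351000·1200/(104000·3.7) = 1095 mm² ⇒ d ≥ 37.33 mm.
The stress limit governs.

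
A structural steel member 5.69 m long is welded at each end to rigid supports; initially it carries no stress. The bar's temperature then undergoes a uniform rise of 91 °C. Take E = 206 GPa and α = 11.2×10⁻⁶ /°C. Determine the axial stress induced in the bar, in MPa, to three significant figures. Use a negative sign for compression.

-210 MPa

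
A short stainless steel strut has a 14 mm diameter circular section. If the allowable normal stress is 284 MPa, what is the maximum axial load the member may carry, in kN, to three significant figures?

A = 153.9 mm².
P_max = σ_allow · A = 284 · 153.9 = 43720 N = 43.72 kN.

43.7 kN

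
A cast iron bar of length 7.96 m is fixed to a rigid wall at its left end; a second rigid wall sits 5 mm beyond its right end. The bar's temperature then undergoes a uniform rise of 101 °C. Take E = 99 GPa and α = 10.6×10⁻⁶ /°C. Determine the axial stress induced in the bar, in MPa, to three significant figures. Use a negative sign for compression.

-43.8 MPa

Free thermal expansion αLΔT = 10.6e-6 · 7960 · 101 = 8.522 mm.
The walls engage after the gap closes; constrained expansion = 8.522 − 5 = 3.522 mm.
The walls impose strain ε = −(3.522)/7960 = -4.4246e-04; σ = Eε = 99000 · -4.4246e-04 = -43.8 MPa.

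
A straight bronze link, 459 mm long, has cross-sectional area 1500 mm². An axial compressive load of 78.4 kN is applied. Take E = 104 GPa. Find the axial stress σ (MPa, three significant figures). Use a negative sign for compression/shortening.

-52.3 MPa

σ = N/A = -78400/1500 = -52.27 MPa.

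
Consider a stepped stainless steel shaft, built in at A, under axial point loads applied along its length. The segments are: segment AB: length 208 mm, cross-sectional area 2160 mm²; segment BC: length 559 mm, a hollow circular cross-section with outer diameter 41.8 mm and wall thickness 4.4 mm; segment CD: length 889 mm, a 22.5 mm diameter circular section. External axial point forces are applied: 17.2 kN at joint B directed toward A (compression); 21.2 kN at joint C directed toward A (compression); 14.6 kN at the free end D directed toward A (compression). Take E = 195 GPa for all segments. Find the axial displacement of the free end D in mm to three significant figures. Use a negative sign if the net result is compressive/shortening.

-0.392 mm

Internal axial forces (sectioning from the free end, tension +): N_CD = -14.6 kN, N_BC = -35.8 kN, N_AB = -53 kN.
A_BC = 517 mm².
A_CD = 397.6 mm².
δ_AB = -53000·208/(2160·195000) = -0.02617 mm
δ_BC = -35800·559/(517·195000) = -0.1985 mm
δ_CD = -14600·889/(397.6·195000) = -0.1674 mm
δ = Σδ_i = -0.3921 mm.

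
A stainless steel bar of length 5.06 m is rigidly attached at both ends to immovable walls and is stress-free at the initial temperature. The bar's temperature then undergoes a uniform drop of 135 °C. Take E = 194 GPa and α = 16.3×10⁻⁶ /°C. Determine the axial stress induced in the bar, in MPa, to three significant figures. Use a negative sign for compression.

Free thermal expansion αLΔT = 16.3e-6 · 5060 · -135 = -11.13 mm.
The walls impose strain ε = −(-11.13)/5060 = 2.2005e-03; σ = Eε = 194000 · 2.2005e-03 = 426.9 MPa.

427 MPa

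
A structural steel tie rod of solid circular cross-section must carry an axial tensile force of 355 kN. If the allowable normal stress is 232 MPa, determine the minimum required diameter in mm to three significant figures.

Required area A ≥ P/σ_allow = 355000/232 = 1530 mm².
For a solid circular section, d ≥ √(4A/π) = 44.14 mm.

44.1 mm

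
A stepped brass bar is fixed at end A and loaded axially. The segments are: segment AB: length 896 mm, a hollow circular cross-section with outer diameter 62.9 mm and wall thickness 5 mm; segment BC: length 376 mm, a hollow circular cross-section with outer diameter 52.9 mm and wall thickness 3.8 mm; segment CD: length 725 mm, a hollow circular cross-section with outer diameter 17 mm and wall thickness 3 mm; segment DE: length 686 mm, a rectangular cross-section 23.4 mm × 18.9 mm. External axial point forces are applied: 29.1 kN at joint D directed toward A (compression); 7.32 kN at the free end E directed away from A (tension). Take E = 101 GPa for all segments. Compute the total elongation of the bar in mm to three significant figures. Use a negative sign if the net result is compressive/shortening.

Internal axial forces (sectioning from the free end, tension +): N_DE = 7.32 kN, N_CD = -21.78 kN, N_BC = -21.78 kN, N_AB = -21.78 kN.
A_AB = 909.5 mm².
A_BC = 586.2 mm².
A_CD = 131.9 mm².
A_DE = 442.3 mm².
δ_AB = -21780·896/(909.5·101000) = -0.2124 mm
δ_BC = -21780·376/(586.2·101000) = -0.1383 mm
δ_CD = -21780·725/(131.9·101000) = -1.185 mm
δ_DE = 7320·686/(442.3·101000) = 0.1124 mm
δ = Σδ_i = -1.423 mm.

-1.42 mm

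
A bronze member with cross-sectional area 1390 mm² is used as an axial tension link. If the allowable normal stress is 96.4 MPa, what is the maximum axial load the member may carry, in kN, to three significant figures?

134 kN

P_max = σ_allow · A = 96.4 · 1390 = 134000 N = 134 kN.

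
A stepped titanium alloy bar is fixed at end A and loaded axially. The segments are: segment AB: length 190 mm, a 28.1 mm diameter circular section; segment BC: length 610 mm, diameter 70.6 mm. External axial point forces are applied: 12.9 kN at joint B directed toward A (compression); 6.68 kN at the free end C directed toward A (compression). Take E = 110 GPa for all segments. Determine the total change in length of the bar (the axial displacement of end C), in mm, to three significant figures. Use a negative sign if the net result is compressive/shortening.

-0.0640 mm

Internal axial forces (sectioning from the free end, tension +): N_BC = -6.68 kN, N_AB = -19.58 kN.
A_AB = 620.2 mm².
A_BC = 3915 mm².
δ_AB = -19580·190/(620.2·110000) = -0.05453 mm
δ_BC = -6680·610/(3915·110000) = -0.009463 mm
δ = Σδ_i = -0.064 mm.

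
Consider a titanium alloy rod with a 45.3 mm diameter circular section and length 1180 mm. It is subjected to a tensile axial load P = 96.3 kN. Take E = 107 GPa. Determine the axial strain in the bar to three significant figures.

5.58e-04

A = 1612 mm².
σ = N/A = 59.75 MPa; ε = σ/E = 59.75/107000 = 5.584e-04.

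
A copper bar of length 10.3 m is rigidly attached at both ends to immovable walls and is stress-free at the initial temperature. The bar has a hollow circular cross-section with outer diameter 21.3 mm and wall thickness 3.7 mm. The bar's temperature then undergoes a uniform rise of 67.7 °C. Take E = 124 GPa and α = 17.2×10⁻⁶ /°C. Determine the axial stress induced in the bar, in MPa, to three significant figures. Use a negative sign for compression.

Free thermal expansion αLΔT = 17.2e-6 · 10300 · 67.7 = 11.99 mm.
The walls impose strain ε = −(11.99)/10300 = -1.1644e-03; σ = Eε = 124000 · -1.1644e-03 = -144.4 MPa.

-144 MPa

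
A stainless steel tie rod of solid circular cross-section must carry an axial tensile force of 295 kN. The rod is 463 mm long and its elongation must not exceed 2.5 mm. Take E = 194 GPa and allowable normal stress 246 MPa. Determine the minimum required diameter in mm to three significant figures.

39.1 mm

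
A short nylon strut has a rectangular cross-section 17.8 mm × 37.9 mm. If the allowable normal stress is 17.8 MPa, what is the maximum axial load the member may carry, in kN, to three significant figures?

A = 674.6 mm².
P_max = σ_allow · A = 17.8 · 674.6 = 12010 N = 12.01 kN.

12.0 kN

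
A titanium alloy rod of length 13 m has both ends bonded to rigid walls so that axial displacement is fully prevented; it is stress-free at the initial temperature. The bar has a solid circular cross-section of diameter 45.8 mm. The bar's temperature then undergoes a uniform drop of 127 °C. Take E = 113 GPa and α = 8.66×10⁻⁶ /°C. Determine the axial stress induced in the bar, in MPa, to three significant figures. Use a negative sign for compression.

124 MPa

Free thermal expansion αLΔT = 8.66e-6 · 13000 · -127 = -14.3 mm.
The walls impose strain ε = −(-14.3)/13000 = 1.0998e-03; σ = Eε = 113000 · 1.0998e-03 = 124.3 MPa.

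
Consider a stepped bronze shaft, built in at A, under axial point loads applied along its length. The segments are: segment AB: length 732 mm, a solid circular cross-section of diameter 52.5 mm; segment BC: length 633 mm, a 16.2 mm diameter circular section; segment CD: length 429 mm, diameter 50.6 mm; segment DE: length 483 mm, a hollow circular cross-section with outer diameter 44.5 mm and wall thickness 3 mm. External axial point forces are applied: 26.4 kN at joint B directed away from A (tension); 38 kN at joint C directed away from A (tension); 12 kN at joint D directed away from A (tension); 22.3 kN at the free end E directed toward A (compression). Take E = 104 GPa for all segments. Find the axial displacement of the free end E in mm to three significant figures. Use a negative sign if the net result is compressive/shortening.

0.708 mm

Internal axial forces (sectioning from the free end, tension +): N_DE = -22.3 kN, N_CD = -10.3 kN, N_BC = 27.7 kN, N_AB = 54.1 kN.
A_AB = 2165 mm².
A_BC = 206.1 mm².
A_CD = 2011 mm².
A_DE = 391.1 mm².
δ_AB = 54100·732/(2165·104000) = 0.1759 mm
δ_BC = 27700·633/(206.1·104000) = 0.818 mm
δ_CD = -10300·429/(2011·104000) = -0.02113 mm
δ_DE = -22300·483/(391.1·104000) = -0.2648 mm
δ = Σδ_i = 0.7079 mm.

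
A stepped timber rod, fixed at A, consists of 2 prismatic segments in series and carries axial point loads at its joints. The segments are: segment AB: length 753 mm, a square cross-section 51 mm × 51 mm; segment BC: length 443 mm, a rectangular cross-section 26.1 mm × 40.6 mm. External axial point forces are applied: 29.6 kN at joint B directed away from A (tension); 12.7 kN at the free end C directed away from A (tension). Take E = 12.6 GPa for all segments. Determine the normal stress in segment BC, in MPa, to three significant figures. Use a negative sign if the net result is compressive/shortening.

12.0 MPa

Internal axial forces (sectioning from the free end, tension +): N_BC = 12.7 kN, N_AB = 42.3 kN.
A_BC = 1060 mm².
σ_BC = N_BC/A_BC = 12700/1060 = 11.98 MPa.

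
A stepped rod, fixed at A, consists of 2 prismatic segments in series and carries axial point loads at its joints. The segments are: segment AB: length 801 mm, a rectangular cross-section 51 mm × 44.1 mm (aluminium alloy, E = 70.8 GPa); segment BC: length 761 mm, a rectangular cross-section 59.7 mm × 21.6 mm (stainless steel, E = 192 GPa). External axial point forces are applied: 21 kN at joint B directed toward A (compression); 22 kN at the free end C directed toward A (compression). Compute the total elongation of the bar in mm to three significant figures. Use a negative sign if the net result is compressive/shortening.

-0.284 mm

Internal axial forces (sectioning from the free end, tension +): N_BC = -22 kN, N_AB = -43 kN.
A_AB = 2249 mm².
A_BC = 1290 mm².
δ_AB = -43000·801/(2249·70800) = -0.2163 mm
δ_BC = -22000·761/(1290·192000) = -0.06762 mm
δ = Σδ_i = -0.2839 mm.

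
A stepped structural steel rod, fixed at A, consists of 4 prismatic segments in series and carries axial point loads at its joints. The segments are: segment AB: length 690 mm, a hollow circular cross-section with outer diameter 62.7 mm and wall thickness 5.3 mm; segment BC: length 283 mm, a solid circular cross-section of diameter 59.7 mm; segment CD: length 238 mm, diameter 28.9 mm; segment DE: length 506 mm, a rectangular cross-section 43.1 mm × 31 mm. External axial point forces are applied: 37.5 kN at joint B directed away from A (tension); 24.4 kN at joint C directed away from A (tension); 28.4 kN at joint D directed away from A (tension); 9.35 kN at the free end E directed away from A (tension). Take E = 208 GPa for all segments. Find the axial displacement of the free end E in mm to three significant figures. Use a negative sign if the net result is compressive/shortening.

0.459 mm

Internal axial forces (sectioning from the free end, tension +): N_DE = 9.35 kN, N_CD = 37.75 kN, N_BC = 62.15 kN, N_AB = 99.65 kN.
A_AB = 955.7 mm².
A_BC = 2799 mm².
A_CD = 656 mm².
A_DE = 1336 mm².
δ_AB = 99650·690/(955.7·208000) = 0.3459 mm
δ_BC = 62150·283/(2799·208000) = 0.03021 mm
δ_CD = 37750·238/(656·208000) = 0.06585 mm
δ_DE = 9350·506/(1336·208000) = 0.01702 mm
δ = Σδ_i = 0.459 mm.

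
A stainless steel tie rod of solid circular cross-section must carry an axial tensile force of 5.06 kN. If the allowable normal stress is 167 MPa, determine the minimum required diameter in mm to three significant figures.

Required area A ≥ P/σ_allow = 5060/167 = 30.3 mm².
For a solid circular section, d ≥ √(4A/π) = 6.211 mm.

6.21 mm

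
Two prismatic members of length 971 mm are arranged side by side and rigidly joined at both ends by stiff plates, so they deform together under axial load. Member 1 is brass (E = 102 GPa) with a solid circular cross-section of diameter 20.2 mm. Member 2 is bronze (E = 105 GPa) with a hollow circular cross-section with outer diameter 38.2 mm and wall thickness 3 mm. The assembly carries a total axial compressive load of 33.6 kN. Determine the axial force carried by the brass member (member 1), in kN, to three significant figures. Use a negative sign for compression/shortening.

-16.3 kN

A_1 = 320.5 mm².
A_2 = 331.8 mm².
Equal strain + equilibrium ⇒ each member carries load in proportion to AE: A₁E₁ = 32690000 N, A₂E₂ = 34830000 N, ΣAE = 67520000 N.
F₁ = P·A₁E₁/ΣAE = -33600·32690000/67520000 = -16270 N.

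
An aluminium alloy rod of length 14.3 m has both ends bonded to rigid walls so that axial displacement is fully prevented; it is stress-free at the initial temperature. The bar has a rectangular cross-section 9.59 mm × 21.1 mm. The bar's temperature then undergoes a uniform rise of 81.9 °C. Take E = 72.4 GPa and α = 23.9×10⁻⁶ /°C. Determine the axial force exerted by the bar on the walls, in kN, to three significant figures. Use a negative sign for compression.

Free thermal expansion αLΔT = 23.9e-6 · 14300 · 81.9 = 27.99 mm.
The walls impose strain ε = −(27.99)/14300 = -1.9574e-03; σ = Eε = 72400 · -1.9574e-03 = -141.7 MPa.
Wall reaction R = σ·A = -141.7·202.3 = -28680 N = -28.68 kN.

-28.7 kN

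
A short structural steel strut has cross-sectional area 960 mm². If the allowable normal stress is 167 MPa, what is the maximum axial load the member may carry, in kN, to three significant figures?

P_max = σ_allow · A = 167 · 960 = 160300 N = 160.3 kN.

160 kN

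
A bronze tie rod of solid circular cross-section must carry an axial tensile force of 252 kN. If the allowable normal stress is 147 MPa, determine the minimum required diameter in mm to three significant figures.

Required area A ≥ P/σ_allow = 252000/147 = 1714 mm².
For a solid circular section, d ≥ √(4A/π) = 46.72 mm.

46.7 mm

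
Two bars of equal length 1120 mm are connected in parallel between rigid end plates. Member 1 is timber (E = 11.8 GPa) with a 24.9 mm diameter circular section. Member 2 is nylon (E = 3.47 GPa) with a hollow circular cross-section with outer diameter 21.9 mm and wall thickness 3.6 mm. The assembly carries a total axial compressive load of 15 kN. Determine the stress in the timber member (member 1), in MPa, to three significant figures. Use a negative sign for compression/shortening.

-27.4 MPa

A_1 = 487 mm².
A_2 = 207 mm².
Equal strain + equilibrium ⇒ each member carries load in proportion to AE: A₁E₁ = 5746000 N, A₂E₂ = 718200 N, ΣAE = 6464000 N.
σ₁ = P·E₁/ΣAE = -15000·11800/6464000 = -27.38 MPa.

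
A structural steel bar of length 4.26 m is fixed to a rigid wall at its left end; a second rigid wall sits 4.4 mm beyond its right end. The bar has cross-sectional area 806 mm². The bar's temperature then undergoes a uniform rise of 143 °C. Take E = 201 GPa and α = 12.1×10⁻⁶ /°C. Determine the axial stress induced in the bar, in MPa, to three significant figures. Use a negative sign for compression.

-140 MPa

Free thermal expansion αLΔT = 12.1e-6 · 4260 · 143 = 7.371 mm.
The walls engage after the gap closes; constrained expansion = 7.371 − 4.4 = 2.971 mm.
The walls impose strain ε = −(2.971)/4260 = -6.9744e-04; σ = Eε = 201000 · -6.9744e-04 = -140.2 MPa.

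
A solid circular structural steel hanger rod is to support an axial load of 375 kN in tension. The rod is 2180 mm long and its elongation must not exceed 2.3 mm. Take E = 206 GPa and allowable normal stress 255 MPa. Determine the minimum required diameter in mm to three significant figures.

Required area A ≥ P/σ_allow = 375000/255 = 1471 mm².
For a solid circular section, d ≥ √(4A/π) = 43.27 mm.
Elongation limit: A ≥ PL/(Eδ_allow) = 375000·2180/(206000·2.3) = 1725 mm² ⇒ d ≥ 46.87 mm.
The elongation limit governs.

46.9 mm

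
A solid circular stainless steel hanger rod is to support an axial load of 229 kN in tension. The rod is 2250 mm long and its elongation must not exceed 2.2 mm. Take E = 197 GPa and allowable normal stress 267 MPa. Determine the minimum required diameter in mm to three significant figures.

38.9 mm

Required area A ≥ P/σ_allow = 229000/267 = 857.7 mm².
For a solid circular section, d ≥ √(4A/π) = 33.05 mm.
Elongation limit: A ≥ PL/(Eδ_allow) = 229000·2250/(197000·2.2) = 1189 mm² ⇒ d ≥ 38.91 mm.
The elongation limit governs.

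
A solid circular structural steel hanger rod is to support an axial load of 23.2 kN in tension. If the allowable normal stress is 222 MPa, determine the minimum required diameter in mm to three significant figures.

Required area A ≥ P/σ_allow = 23200/222 = 104.5 mm².
For a solid circular section, d ≥ √(4A/π) = 11.54 mm.

11.5 mm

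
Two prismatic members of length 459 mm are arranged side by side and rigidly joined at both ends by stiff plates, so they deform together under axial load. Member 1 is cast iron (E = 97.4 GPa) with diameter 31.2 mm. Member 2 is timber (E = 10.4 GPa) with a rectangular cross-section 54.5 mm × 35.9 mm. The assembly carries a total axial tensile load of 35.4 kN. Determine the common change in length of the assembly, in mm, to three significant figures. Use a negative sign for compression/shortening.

0.171 mm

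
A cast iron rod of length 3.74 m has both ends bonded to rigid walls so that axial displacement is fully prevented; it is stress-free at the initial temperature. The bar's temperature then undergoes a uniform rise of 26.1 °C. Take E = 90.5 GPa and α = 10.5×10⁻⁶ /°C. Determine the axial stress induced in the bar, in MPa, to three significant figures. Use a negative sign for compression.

-24.8 MPa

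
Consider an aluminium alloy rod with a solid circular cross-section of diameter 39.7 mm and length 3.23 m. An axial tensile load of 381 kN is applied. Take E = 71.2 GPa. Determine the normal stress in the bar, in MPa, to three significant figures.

A = 1238 mm².
σ = N/A = 381000/1238 = 307.8 MPa.

308 MPa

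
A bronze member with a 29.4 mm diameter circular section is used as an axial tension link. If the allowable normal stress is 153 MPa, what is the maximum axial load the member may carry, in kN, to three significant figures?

104 kN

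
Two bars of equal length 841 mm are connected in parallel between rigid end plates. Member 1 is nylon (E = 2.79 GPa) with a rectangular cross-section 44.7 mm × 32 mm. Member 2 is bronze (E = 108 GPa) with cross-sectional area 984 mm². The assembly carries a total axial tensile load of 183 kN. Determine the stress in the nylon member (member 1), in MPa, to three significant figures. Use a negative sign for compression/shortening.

4.63 MPa

A_1 = 1430 mm².
Equal strain + equilibrium ⇒ each member carries load in proportion to AE: A₁E₁ = 3991000 N, A₂E₂ = 106300000 N, ΣAE = 110300000 N.
σ₁ = P·E₁/ΣAE = 183000·2790/110300000 = 4.63 MPa.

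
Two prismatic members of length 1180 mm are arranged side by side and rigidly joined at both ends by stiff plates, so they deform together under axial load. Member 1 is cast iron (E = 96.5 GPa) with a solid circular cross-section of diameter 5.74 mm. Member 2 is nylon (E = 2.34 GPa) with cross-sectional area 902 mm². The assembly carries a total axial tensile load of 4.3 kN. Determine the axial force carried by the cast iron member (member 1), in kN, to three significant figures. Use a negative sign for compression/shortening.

A_1 = 25.88 mm².
Equal strain + equilibrium ⇒ each member carries load in proportion to AE: A₁E₁ = 2497000 N, A₂E₂ = 2111000 N, ΣAE = 4608000 N.
F₁ = P·A₁E₁/ΣAE = 4300·2497000/4608000 = 2330 N.

2.33 kN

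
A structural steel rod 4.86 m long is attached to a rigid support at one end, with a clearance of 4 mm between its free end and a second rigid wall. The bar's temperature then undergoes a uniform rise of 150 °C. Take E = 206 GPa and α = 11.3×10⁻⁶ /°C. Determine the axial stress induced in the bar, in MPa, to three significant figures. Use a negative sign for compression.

Free thermal expansion αLΔT = 11.3e-6 · 4860 · 150 = 8.238 mm.
The walls engage after the gap closes; constrained expansion = 8.238 − 4 = 4.238 mm.
The walls impose strain ε = −(4.238)/4860 = -8.7195e-04; σ = Eε = 206000 · -8.7195e-04 = -179.6 MPa.

-180 MPa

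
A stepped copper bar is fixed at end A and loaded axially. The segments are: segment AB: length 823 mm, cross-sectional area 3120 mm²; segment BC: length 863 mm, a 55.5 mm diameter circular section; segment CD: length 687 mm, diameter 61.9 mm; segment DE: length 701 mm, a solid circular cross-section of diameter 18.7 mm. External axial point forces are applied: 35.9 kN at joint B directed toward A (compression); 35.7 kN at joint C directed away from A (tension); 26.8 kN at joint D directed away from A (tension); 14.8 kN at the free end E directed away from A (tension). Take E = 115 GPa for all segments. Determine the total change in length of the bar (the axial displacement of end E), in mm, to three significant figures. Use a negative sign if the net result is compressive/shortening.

0.746 mm

Internal axial forces (sectioning from the free end, tension +): N_DE = 14.8 kN, N_CD = 41.6 kN, N_BC = 77.3 kN, N_AB = 41.4 kN.
A_BC = 2419 mm².
A_CD = 3009 mm².
A_DE = 274.6 mm².
δ_AB = 41400·823/(3120·115000) = 0.09496 mm
δ_BC = 77300·863/(2419·115000) = 0.2398 mm
δ_CD = 41600·687/(3009·115000) = 0.08258 mm
δ_DE = 14800·701/(274.6·115000) = 0.3285 mm
δ = Σδ_i = 0.7458 mm.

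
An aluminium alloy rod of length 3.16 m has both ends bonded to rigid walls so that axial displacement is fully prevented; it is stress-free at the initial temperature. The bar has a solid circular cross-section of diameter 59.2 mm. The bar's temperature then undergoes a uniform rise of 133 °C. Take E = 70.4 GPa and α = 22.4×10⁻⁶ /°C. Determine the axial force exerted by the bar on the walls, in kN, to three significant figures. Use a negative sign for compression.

Free thermal expansion αLΔT = 22.4e-6 · 3160 · 133 = 9.414 mm.
The walls impose strain ε = −(9.414)/3160 = -2.9792e-03; σ = Eε = 70400 · -2.9792e-03 = -209.7 MPa.
Wall reaction R = σ·A = -209.7·2753 = -577300 N = -577.3 kN.

-577 kN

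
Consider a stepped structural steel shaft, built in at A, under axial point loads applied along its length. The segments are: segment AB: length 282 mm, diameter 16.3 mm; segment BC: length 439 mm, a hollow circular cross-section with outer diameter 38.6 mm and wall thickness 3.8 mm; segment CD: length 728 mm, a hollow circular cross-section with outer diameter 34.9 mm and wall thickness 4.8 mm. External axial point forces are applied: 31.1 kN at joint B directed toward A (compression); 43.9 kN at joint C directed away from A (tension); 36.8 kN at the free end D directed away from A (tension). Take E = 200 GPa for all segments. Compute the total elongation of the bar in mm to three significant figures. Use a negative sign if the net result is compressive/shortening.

1.06 mm

Internal axial forces (sectioning from the free end, tension +): N_CD = 36.8 kN, N_BC = 80.7 kN, N_AB = 49.6 kN.
A_AB = 208.7 mm².
A_BC = 415.4 mm².
A_CD = 453.9 mm².
δ_AB = 49600·282/(208.7·200000) = 0.3351 mm
δ_BC = 80700·439/(415.4·200000) = 0.4264 mm
δ_CD = 36800·728/(453.9·200000) = 0.2951 mm
δ = Σδ_i = 1.057 mm.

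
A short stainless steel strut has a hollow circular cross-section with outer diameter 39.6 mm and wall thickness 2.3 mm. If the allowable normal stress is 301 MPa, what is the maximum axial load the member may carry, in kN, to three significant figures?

81.1 kN

A = 269.5 mm².
P_max = σ_allow · A = 301 · 269.5 = 81120 N = 81.12 kN.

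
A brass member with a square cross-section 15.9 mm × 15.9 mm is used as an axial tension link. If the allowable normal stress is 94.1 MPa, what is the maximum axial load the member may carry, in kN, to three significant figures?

A = 252.8 mm².
P_max = σ_allow · A = 94.1 · 252.8 = 23790 N = 23.79 kN.

23.8 kN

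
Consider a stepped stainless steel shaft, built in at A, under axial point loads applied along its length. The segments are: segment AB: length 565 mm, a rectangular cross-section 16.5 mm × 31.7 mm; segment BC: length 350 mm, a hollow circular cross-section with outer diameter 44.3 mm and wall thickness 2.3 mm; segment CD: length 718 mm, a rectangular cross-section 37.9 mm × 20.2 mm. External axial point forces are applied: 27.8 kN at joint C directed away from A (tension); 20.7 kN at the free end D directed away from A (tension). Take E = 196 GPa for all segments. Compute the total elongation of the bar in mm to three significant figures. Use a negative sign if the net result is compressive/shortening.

Internal axial forces (sectioning from the free end, tension +): N_CD = 20.7 kN, N_BC = 48.5 kN, N_AB = 48.5 kN.
A_AB = 523 mm².
A_BC = 303.5 mm².
A_CD = 765.6 mm².
δ_AB = 48500·565/(523·196000) = 0.2673 mm
δ_BC = 48500·350/(303.5·196000) = 0.2854 mm
δ_CD = 20700·718/(765.6·196000) = 0.09905 mm
δ = Σδ_i = 0.6517 mm.

0.652 mm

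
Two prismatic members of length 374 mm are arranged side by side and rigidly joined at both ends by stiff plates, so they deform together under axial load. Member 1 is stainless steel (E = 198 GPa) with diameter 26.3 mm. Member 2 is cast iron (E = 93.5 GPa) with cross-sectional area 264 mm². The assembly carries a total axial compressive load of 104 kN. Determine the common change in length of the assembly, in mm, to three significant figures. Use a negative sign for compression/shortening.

-0.294 mm

A_1 = 543.3 mm².
Equal strain + equilibrium ⇒ each member carries load in proportion to AE: A₁E₁ = 107600000 N, A₂E₂ = 24680000 N, ΣAE = 132200000 N.
δ = PL/ΣAE = -104000·374/132200000 = -0.2941 mm.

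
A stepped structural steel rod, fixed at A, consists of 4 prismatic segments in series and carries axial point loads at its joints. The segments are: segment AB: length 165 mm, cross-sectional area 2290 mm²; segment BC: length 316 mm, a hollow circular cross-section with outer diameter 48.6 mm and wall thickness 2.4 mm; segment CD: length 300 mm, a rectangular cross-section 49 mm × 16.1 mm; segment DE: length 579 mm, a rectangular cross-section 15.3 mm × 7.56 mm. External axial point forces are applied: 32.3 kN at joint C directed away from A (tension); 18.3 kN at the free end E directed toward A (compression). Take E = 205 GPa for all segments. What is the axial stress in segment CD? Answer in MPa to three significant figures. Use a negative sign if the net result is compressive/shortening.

-23.2 MPa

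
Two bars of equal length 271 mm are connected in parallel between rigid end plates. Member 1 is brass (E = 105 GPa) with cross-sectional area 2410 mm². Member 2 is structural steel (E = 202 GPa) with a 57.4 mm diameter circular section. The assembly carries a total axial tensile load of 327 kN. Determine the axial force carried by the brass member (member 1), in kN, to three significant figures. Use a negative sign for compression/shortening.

107 kN

A_2 = 2588 mm².
Equal strain + equilibrium ⇒ each member carries load in proportion to AE: A₁E₁ = 253000000 N, A₂E₂ = 522700000 N, ΣAE = 775800000 N.
F₁ = P·A₁E₁/ΣAE = 327000·253000000/775800000 = 106700 N.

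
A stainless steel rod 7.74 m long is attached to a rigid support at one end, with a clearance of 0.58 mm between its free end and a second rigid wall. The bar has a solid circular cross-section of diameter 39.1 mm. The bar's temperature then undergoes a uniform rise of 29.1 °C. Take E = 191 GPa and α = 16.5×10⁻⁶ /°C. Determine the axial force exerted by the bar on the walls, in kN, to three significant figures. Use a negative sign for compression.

Free thermal expansion αLΔT = 16.5e-6 · 7740 · 29.1 = 3.716 mm.
The walls engage after the gap closes; constrained expansion = 3.716 − 0.58 = 3.136 mm.
The walls impose strain ε = −(3.136)/7740 = -4.0521e-04; σ = Eε = 191000 · -4.0521e-04 = -77.4 MPa.
Wall reaction R = σ·A = -77.4·1201 = -92930 N = -92.93 kN.

-92.9 kN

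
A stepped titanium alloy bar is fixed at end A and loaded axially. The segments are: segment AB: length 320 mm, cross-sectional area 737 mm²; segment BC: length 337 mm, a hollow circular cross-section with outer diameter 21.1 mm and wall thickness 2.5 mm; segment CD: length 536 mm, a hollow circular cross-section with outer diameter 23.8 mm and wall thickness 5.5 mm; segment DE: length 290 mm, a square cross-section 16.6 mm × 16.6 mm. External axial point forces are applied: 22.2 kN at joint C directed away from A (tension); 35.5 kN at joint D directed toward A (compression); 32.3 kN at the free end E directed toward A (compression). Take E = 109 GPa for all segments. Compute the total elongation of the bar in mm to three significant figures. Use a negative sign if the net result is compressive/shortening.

Internal axial forces (sectioning from the free end, tension +): N_DE = -32.3 kN, N_CD = -67.8 kN, N_BC = -45.6 kN, N_AB = -45.6 kN.
A_BC = 146.1 mm².
A_CD = 316.2 mm².
A_DE = 275.6 mm².
δ_AB = -45600·320/(737·109000) = -0.1816 mm
δ_BC = -45600·337/(146.1·109000) = -0.9651 mm
δ_CD = -67800·536/(316.2·109000) = -1.054 mm
δ_DE = -32300·290/(275.6·109000) = -0.3119 mm
δ = Σδ_i = -2.513 mm.

-2.51 mm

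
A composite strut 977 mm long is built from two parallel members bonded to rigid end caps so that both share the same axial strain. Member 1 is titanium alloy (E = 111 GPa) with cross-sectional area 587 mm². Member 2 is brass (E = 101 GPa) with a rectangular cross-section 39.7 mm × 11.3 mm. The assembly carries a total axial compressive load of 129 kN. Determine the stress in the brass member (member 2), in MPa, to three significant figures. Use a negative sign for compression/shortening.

A_2 = 448.6 mm².
Equal strain + equilibrium ⇒ each member carries load in proportion to AE: A₁E₁ = 65160000 N, A₂E₂ = 45310000 N, ΣAE = 110500000 N.
σ₂ = P·E₂/ΣAE = -129000·101000/110500000 = -117.9 MPa.

-118 MPa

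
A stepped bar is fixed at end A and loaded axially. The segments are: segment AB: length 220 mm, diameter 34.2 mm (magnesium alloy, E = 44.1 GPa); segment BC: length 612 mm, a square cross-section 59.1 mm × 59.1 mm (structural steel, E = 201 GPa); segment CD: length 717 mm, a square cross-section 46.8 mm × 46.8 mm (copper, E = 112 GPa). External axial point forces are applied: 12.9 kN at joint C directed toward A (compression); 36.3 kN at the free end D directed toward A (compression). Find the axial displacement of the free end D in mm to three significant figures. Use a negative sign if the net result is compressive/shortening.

Internal axial forces (sectioning from the free end, tension +): N_CD = -36.3 kN, N_BC = -49.2 kN, N_AB = -49.2 kN.
A_AB = 918.6 mm².
A_BC = 3493 mm².
A_CD = 2190 mm².
δ_AB = -49200·220/(918.6·44100) = -0.2672 mm
δ_BC = -49200·612/(3493·201000) = -0.04289 mm
δ_CD = -36300·717/(2190·112000) = -0.1061 mm
δ = Σδ_i = -0.4162 mm.

-0.416 mm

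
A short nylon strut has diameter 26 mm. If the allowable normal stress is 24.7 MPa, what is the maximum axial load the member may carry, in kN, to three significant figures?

A = 530.9 mm².
P_max = σ_allow · A = 24.7 · 530.9 = 13110 N = 13.11 kN.

13.1 kN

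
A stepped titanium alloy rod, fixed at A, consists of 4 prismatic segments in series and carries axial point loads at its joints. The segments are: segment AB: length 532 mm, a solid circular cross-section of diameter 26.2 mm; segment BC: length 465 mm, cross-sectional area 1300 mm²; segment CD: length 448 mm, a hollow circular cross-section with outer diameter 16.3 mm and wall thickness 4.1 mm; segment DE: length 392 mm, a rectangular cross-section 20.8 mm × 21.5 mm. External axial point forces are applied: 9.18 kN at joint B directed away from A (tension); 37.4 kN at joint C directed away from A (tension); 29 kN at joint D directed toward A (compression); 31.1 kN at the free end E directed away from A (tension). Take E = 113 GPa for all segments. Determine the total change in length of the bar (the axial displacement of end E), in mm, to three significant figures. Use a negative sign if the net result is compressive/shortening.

Internal axial forces (sectioning from the free end, tension +): N_DE = 31.1 kN, N_CD = 2.1 kN, N_BC = 39.5 kN, N_AB = 48.68 kN.
A_AB = 539.1 mm².
A_CD = 157.1 mm².
A_DE = 447.2 mm².
δ_AB = 48680·532/(539.1·113000) = 0.4251 mm
δ_BC = 39500·465/(1300·113000) = 0.125 mm
δ_CD = 2100·448/(157.1·113000) = 0.05298 mm
δ_DE = 31100·392/(447.2·113000) = 0.2412 mm
δ = Σδ_i = 0.8444 mm.

0.844 mm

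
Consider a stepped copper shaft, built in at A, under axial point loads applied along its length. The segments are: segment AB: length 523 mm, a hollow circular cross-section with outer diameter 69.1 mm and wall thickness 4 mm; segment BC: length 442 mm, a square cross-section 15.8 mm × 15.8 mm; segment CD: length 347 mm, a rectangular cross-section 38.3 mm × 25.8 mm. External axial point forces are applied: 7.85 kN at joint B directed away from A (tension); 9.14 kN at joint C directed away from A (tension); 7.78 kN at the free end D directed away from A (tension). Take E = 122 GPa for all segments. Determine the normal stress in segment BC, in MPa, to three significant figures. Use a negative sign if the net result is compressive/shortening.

Internal axial forces (sectioning from the free end, tension +): N_CD = 7.78 kN, N_BC = 16.92 kN, N_AB = 24.77 kN.
A_BC = 249.6 mm².
σ_BC = N_BC/A_BC = 16920/249.6 = 67.78 MPa.

67.8 MPa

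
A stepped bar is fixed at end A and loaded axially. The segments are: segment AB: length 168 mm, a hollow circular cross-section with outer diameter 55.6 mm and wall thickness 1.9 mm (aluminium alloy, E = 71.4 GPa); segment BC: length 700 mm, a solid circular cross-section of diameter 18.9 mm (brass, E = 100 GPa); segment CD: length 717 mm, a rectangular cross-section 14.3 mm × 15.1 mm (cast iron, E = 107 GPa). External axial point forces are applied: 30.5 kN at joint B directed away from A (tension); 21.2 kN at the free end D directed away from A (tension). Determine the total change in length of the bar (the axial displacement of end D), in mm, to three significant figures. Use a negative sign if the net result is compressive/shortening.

1.57 mm

Internal axial forces (sectioning from the free end, tension +): N_CD = 21.2 kN, N_BC = 21.2 kN, N_AB = 51.7 kN.
A_AB = 320.5 mm².
A_BC = 280.6 mm².
A_CD = 215.9 mm².
δ_AB = 51700·168/(320.5·71400) = 0.3795 mm
δ_BC = 21200·700/(280.6·100000) = 0.529 mm
δ_CD = 21200·717/(215.9·107000) = 0.6579 mm
δ = Σδ_i = 1.566 mm.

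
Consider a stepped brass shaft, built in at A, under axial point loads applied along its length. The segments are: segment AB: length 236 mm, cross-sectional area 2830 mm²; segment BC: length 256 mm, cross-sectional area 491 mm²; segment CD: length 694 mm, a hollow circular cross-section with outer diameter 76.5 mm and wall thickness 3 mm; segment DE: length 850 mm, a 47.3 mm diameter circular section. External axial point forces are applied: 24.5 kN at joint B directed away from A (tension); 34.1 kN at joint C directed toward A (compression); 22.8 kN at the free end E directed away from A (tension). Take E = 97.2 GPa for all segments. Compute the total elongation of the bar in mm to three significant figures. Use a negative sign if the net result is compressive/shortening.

0.299 mm

Internal axial forces (sectioning from the free end, tension +): N_DE = 22.8 kN, N_CD = 22.8 kN, N_BC = -11.3 kN, N_AB = 13.2 kN.
A_CD = 692.7 mm².
A_DE = 1757 mm².
δ_AB = 13200·236/(2830·97200) = 0.01132 mm
δ_BC = -11300·256/(491·97200) = -0.06061 mm
δ_CD = 22800·694/(692.7·97200) = 0.235 mm
δ_DE = 22800·850/(1757·97200) = 0.1135 mm
δ = Σδ_i = 0.2992 mm.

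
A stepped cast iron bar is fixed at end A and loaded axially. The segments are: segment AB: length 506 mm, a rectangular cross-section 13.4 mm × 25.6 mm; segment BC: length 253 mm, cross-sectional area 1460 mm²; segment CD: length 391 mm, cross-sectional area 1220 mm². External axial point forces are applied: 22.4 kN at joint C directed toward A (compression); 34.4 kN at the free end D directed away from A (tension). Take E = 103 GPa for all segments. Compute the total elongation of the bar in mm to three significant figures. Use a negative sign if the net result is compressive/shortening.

0.299 mm

Internal axial forces (sectioning from the free end, tension +): N_CD = 34.4 kN, N_BC = 12 kN, N_AB = 12 kN.
A_AB = 343 mm².
δ_AB = 12000·506/(343·103000) = 0.1719 mm
δ_BC = 12000·253/(1460·103000) = 0.02019 mm
δ_CD = 34400·391/(1220·103000) = 0.107 mm
δ = Σδ_i = 0.2991 mm.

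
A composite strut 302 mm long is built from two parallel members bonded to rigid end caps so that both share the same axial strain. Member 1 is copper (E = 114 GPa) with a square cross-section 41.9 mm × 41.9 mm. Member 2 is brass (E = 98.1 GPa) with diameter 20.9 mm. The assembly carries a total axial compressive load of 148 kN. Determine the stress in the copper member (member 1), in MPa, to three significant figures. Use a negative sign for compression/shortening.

A_1 = 1756 mm².
A_2 = 343.1 mm².
Equal strain + equilibrium ⇒ each member carries load in proportion to AE: A₁E₁ = 200100000 N, A₂E₂ = 33660000 N, ΣAE = 233800000 N.
σ₁ = P·E₁/ΣAE = -148000·114000/233800000 = -72.17 MPa.

-72.2 MPa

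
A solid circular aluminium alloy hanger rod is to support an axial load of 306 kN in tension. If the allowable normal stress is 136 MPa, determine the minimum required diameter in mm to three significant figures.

53.5 mm

Required area A ≥ P/σ_allow = 306000/136 = 2250 mm².
For a solid circular section, d ≥ √(4A/π) = 53.52 mm.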